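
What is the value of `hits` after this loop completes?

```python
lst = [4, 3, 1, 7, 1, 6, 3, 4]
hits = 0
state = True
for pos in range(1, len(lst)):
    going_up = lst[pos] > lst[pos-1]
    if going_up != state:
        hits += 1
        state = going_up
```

Count direction changes in [4, 3, 1, 7, 1, 6, 3, 4]
`hits` takes the values: 0 → 1 → 2 → 3 → 4 → 5 → 6

Answer: 6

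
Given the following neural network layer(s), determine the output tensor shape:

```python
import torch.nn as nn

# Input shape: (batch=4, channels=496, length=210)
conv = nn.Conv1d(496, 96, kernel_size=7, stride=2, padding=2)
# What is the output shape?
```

Input: (4, 496, 210) -> Output: (4, 96, 104)

Answer: (4, 96, 104)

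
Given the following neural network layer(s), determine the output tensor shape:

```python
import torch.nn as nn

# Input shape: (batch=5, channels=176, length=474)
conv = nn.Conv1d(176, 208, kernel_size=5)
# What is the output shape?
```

Input: (5, 176, 474) -> Output: (5, 208, 470)

Answer: (5, 208, 470)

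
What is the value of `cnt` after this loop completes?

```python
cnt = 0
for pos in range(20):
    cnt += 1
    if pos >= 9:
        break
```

Loop breaks when pos reaches 9, cnt is 10
`cnt` takes the values: 0 → 1 → 2 → 3 → 4 → 5 → 6 → 7 → 8 → 9 → 10

Answer: 10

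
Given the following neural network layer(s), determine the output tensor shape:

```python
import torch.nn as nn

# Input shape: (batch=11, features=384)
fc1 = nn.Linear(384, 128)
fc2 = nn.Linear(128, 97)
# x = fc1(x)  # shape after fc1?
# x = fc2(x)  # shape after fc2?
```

Input: (11, 384) -> after fc1: (11, 128) -> Output: (11, 97)

Answer: (11, 97)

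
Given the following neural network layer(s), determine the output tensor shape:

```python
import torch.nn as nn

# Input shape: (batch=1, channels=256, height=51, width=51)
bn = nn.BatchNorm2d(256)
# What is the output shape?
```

Input: (1, 256, 51, 51) -> Output: (1, 256, 51, 51)

Answer: (1, 256, 51, 51)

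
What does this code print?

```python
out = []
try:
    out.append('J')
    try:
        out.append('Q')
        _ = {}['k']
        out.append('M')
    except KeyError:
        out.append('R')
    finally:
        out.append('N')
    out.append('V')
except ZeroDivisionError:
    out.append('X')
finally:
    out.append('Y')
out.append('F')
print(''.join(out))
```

Execution trace: 'J' (try body) → 'Q' (inner try body) → 'R' (inner except KeyError) → 'N' (inner finally) → 'V' (try body, no exception) → 'Y' (finally) → 'F' (after the try/except). Output: JQRNVYF

Answer: JQRNVYF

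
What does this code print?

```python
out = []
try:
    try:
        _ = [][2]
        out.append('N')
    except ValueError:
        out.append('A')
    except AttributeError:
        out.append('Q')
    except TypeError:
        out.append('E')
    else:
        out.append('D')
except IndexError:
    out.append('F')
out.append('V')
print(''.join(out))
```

Execution trace: 'F' (outer except IndexError) → 'V' (after the try/except). Output: FV

Answer: FV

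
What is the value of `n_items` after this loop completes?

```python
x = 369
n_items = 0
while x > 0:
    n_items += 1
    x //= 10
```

Count digits by repeated division by 10
`n_items` takes the values: 0 → 1 → 2 → 3

Answer: 3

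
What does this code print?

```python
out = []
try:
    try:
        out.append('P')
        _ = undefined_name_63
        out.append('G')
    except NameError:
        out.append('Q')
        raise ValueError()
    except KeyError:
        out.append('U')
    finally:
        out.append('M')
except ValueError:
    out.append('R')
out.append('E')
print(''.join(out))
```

Execution trace: 'P' (try body) → 'Q' (except NameError) → 'M' (finally) → 'R' (outer except ValueError) → 'E' (after the try/except). Output: PQMRE

Answer: PQMRE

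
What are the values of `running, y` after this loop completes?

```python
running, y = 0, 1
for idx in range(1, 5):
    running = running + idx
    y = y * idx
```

Sum and factorial of 1 to 4
`running, y` takes the values: (0, 1) → (1, 1) → (3, 1) → (3, 2) → (6, 2) → (6, 6) → (10, 6) → (10, 24)

Answer: 10, 24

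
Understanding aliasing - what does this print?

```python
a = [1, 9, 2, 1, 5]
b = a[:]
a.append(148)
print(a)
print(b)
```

Key concept: slice [:] creates copy.
Step by step:
`a = [1, 9, 2, 1, 5]` → a = [1, 9, 2, 1, 5]
`b = a[:]` → b = [1, 9, 2, 1, 5]
`a.append(148)` → a = [1, 9, 2, 1, 5, 148]
`print(a)` → prints [1, 9, 2, 1, 5, 148]
`print(b)` → prints [1, 9, 2, 1, 5]

Answer:
[1, 9, 2, 1, 5, 148]
[1, 9, 2, 1, 5]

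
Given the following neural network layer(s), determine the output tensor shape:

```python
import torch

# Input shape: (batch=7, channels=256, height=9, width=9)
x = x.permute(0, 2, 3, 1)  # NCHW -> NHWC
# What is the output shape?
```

Input: (7, 256, 9, 9) -> Output: (7, 9, 9, 256)

Answer: (7, 9, 9, 256)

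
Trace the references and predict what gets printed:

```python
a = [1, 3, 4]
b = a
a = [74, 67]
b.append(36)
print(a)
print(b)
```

Key concept: rebinding vs mutation: a is rebound to a new list, b still points at the original.
Step by step:
`a = [1, 3, 4]` → a = [1, 3, 4]
`b = a` → b = [1, 3, 4] (same object as a)
`a = [74, 67]` → a = [74, 67]
`b.append(36)` → b = [1, 3, 4, 36]
`print(a)` → prints [74, 67]
`print(b)` → prints [1, 3, 4, 36]

Answer:
[74, 67]
[1, 3, 4, 36]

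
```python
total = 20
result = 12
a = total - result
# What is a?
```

Trace:
`total = 20` → total = 20
`result = 12` → result = 12
`a = total - result` → a = 8
So a = 8

Answer: 8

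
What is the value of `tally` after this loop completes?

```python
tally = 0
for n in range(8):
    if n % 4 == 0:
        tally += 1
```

Count numbers divisible by 4 in range(8)
`tally` takes the values: 0 → 1 → 2

Answer: 2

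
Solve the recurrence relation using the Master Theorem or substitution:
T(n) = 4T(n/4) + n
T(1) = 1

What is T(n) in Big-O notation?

By Master Theorem: a=4, b=4, f(n)=n. Since log_4(4) = 1 and f(n) = Θ(n^1), Case 2 applies. T(n) = O(n log n).

Answer: O(n log n)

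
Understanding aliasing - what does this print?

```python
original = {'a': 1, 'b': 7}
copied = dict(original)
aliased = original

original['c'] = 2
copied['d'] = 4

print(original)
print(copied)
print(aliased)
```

Key concept: dict() creates copy, assignment creates alias.
Step by step:
`original = {'a': 1, 'b': 7}` → original = {'a': 1, 'b': 7}
`copied = dict(original)` → copied = {'a': 1, 'b': 7}
`aliased = original` → aliased = {'a': 1, 'b': 7} (same object as original)
`original['c'] = 2` → original = {'a': 1, 'b': 7, 'c': 2} (same object as aliased); aliased = {'a': 1, 'b': 7, 'c': 2} (same object as original)
`copied['d'] = 4` → copied = {'a': 1, 'b': 7, 'd': 4}
`print(original)` → prints {'a': 1, 'b': 7, 'c': 2}
`print(copied)` → prints {'a': 1, 'b': 7, 'd': 4}
`print(aliased)` → prints {'a': 1, 'b': 7, 'c': 2}

Answer:
{'a': 1, 'b': 7, 'c': 2}
{'a': 1, 'b': 7, 'd': 4}
{'a': 1, 'b': 7, 'c': 2}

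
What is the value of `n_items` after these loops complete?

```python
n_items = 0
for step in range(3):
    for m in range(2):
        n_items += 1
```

3 * 2 = 6
`n_items` takes the values: 0 → 1 → 2 → 3 → 4 → 5 → 6

Answer: 6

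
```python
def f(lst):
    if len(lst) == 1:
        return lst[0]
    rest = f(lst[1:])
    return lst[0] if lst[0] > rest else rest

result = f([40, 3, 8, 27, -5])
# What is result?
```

Recursive max over [40, 3, 8, 27, -5] = 40

Answer: 40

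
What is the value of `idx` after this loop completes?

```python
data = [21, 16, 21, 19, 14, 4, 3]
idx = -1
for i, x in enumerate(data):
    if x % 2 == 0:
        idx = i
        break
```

First even number index in [21, 16, 21, 19, 14, 4, 3]
`idx` takes the values: -1 → 1

Answer: 1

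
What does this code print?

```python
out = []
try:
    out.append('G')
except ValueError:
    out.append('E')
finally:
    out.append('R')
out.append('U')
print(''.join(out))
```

Execution trace: 'G' (try body, no exception) → 'R' (finally) → 'U' (after the try/except). Output: GRU

Answer: GRU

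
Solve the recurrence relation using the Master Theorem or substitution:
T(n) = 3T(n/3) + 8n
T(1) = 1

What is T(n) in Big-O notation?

By Master Theorem: a=3, b=3, f(n)=8n. Since log_3(3) = 1 and f(n) = Θ(n^1), Case 2 applies. T(n) = O(n log n).

Answer: O(n log n)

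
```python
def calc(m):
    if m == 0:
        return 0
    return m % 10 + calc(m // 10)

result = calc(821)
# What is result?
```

Sum of digits of 821: 1 + 2 + 8 = 11

Answer: 11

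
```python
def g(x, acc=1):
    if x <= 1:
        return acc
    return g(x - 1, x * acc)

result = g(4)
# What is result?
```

Accumulator trace (n, acc): (4, 1) -> (3, 4) -> (2, 12) -> (1, 24) -> return 24

Answer: 24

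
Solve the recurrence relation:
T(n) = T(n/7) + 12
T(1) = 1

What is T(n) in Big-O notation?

Each step divides n by 7 and adds 12. After log_7(n) steps we reach T(1)=1. So T(n) = 12·log_7(n) + 1 = O(log n).

Answer: O(log n)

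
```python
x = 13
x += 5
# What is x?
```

Trace:
`x = 13` → x = 13
`x += 5` → x = 18
So x = 18

Answer: 18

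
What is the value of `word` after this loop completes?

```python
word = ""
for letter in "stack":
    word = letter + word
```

Reverse 'stack'
`word` takes the values: "" → "s" → "ts" → "ats" → "cats" → "kcats"

Answer: "kcats"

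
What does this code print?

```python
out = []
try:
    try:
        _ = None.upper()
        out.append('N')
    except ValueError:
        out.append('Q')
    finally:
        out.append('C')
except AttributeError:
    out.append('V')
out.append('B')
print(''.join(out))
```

Execution trace: 'C' (inner finally) → 'V' (outer except AttributeError) → 'B' (after the try/except). Output: CVB

Answer: CVB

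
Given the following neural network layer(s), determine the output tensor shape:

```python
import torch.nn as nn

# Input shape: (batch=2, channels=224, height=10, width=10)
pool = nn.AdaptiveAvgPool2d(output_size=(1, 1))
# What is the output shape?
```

Input: (2, 224, 10, 10) -> Output: (2, 224, 1, 1)

Answer: (2, 224, 1, 1)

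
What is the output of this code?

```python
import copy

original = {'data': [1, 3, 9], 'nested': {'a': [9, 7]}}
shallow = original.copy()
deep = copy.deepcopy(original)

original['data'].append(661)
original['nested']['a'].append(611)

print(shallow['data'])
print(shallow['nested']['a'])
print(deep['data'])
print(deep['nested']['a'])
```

Key concept: comparing shallow vs deep copy.
Step by step:
`original = {'data': [1, 3, 9], 'nested': {'a': [9, 7]}}` → original = {'data': [1, 3, 9], 'nested': {'a': [9, 7]}}
`shallow = original.copy()` → shallow = {'data': [1, 3, 9], 'nested': {'a': [9, 7]}}
`deep = copy.deepcopy(original)` → deep = {'data': [1, 3, 9], 'nested': {'a': [9, 7]}}
`original['data'].append(661)` → original = {'data': [1, 3, 9, 661], 'nested': {'a': [9, 7]}}; shallow = {'data': [1, 3, 9, 661], 'nested': {'a': [9, 7]}}
`original['nested']['a'].append(611)` → original = {'data': [1, 3, 9, 661], 'nested': {'a': [9, 7, 611]}}; shallow = {'data': [1, 3, 9, 661], 'nested': {'a': [9, 7, 611]}}
`print(shallow['data'])` → prints [1, 3, 9, 661]
`print(shallow['nested']['a'])` → prints [9, 7, 611]
`print(deep['data'])` → prints [1, 3, 9]
`print(deep['nested']['a'])` → prints [9, 7]

Answer:
[1, 3, 9, 661]
[9, 7, 611]
[1, 3, 9]
[9, 7]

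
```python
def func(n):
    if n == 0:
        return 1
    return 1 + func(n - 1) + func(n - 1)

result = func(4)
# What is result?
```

func(n) = 1 + 2·func(n-1), func(0)=1. Closed form: (1+1)·2^4 - 1 = 31.

Answer: 31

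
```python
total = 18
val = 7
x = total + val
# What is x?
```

Trace:
`total = 18` → total = 18
`val = 7` → val = 7
`x = total + val` → x = 25
So x = 25

Answer: 25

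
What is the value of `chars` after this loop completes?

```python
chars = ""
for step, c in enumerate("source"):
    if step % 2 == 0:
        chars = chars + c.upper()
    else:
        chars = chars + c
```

Uppercase even positions in 'source'
`chars` takes the values: "" → "S" → "So" → "SoU" → "SoUr" → "SoUrC" → "SoUrCe"

Answer: "SoUrCe"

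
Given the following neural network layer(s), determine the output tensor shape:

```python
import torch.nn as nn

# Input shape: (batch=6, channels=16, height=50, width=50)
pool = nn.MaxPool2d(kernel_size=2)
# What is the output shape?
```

Input: (6, 16, 50, 50) -> Output: (6, 16, 25, 25)

Answer: (6, 16, 25, 25)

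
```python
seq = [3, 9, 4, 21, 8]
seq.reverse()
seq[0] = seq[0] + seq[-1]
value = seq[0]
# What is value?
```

Trace:
`seq = [3, 9, 4, 21, 8]` → seq = [3, 9, 4, 21, 8]
`seq.reverse()` → seq = [8, 21, 4, 9, 3]
`seq[0] = seq[0] + seq[-1]` → seq = [11, 21, 4, 9, 3]
`value = seq[0]` → value = 11
So value = 11

Answer: 11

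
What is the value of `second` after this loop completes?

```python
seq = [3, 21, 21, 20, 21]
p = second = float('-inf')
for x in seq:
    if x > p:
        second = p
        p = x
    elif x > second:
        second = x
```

Second largest (with repeats) in [3, 21, 21, 20, 21]
`second` takes the values: -inf → 3 → 21

Answer: 21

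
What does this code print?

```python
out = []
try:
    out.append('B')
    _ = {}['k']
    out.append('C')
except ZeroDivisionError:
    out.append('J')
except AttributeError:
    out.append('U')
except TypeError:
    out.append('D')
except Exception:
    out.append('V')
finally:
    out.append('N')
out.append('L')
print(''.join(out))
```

Execution trace: 'B' (try body) → 'V' (except Exception) → 'N' (finally) → 'L' (after the try/except). Output: BVNL

Answer: BVNL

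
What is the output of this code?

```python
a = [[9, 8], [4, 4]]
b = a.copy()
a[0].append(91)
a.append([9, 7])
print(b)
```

Key concept: shallow copy with nested lists.
Step by step:
`a = [[9, 8], [4, 4]]` → a = [[9, 8], [4, 4]]
`b = a.copy()` → b = [[9, 8], [4, 4]]
`a[0].append(91)` → a = [[9, 8, 91], [4, 4]]; b = [[9, 8, 91], [4, 4]]
`a.append([9, 7])` → a = [[9, 8, 91], [4, 4], [9, 7]]
`print(b)` → prints [[9, 8, 91], [4, 4]]

Answer: [[9, 8, 91], [4, 4]]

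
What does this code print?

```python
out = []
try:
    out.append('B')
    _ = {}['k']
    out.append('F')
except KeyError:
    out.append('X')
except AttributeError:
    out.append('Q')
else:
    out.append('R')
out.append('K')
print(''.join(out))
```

Execution trace: 'B' (try body) → 'X' (except KeyError) → 'K' (after the try/except). Output: BXK

Answer: BXK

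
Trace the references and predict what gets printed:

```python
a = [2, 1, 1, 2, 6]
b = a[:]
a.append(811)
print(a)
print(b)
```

Key concept: slice [:] creates copy.
Step by step:
`a = [2, 1, 1, 2, 6]` → a = [2, 1, 1, 2, 6]
`b = a[:]` → b = [2, 1, 1, 2, 6]
`a.append(811)` → a = [2, 1, 1, 2, 6, 811]
`print(a)` → prints [2, 1, 1, 2, 6, 811]
`print(b)` → prints [2, 1, 1, 2, 6]

Answer:
[2, 1, 1, 2, 6, 811]
[2, 1, 1, 2, 6]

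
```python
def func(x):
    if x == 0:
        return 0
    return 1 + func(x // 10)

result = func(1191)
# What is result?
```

Count of digits of 1191: 4

Answer: 4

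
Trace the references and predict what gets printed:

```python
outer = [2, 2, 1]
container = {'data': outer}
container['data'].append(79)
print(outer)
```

Key concept: dict holds reference to list.
Step by step:
`outer = [2, 2, 1]` → outer = [2, 2, 1]
`container = {'data': outer}` → container = {'data': [2, 2, 1]}
`container['data'].append(79)` → outer = [2, 2, 1, 79]; container = {'data': [2, 2, 1, 79]}
`print(outer)` → prints [2, 2, 1, 79]

Answer: [2, 2, 1, 79]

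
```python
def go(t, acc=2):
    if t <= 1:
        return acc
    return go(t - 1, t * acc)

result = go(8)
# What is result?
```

Accumulator trace (n, acc): (8, 2) -> (7, 16) -> (6, 112) -> (5, 672) -> (4, 3360) -> (3, 13440) -> (2, 40320) -> (1, 80640) -> return 80640

Answer: 80640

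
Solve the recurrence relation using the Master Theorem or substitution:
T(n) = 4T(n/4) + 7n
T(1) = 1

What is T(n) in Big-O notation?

By Master Theorem: a=4, b=4, f(n)=7n. Since log_4(4) = 1 and f(n) = Θ(n^1), Case 2 applies. T(n) = O(n log n).

Answer: O(n log n)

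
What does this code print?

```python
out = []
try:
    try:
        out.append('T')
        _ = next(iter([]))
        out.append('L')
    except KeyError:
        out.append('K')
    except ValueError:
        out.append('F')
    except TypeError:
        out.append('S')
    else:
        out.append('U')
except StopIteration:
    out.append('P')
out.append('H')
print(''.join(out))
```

Execution trace: 'T' (try body) → 'P' (outer except StopIteration) → 'H' (after the try/except). Output: TPH

Answer: TPH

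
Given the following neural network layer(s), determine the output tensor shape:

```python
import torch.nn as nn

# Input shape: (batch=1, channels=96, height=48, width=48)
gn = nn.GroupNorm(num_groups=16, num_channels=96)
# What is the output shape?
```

Input: (1, 96, 48, 48) -> Output: (1, 96, 48, 48)

Answer: (1, 96, 48, 48)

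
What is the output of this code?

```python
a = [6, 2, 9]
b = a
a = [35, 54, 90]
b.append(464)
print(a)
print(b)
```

Key concept: rebinding vs mutation: a is rebound to a new list, b still points at the original.
Step by step:
`a = [6, 2, 9]` → a = [6, 2, 9]
`b = a` → b = [6, 2, 9] (same object as a)
`a = [35, 54, 90]` → a = [35, 54, 90]
`b.append(464)` → b = [6, 2, 9, 464]
`print(a)` → prints [35, 54, 90]
`print(b)` → prints [6, 2, 9, 464]

Answer:
[35, 54, 90]
[6, 2, 9, 464]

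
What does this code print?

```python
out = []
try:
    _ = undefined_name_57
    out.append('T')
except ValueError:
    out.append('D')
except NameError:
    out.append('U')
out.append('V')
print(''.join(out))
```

Execution trace: 'U' (except NameError) → 'V' (after the try/except). Output: UV

Answer: UV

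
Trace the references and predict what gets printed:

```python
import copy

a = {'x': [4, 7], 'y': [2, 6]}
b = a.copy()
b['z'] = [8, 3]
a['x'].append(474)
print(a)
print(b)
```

Key concept: shallow copy of dict with mutable values.
Step by step:
`a = {'x': [4, 7], 'y': [2, 6]}` → a = {'x': [4, 7], 'y': [2, 6]}
`b = a.copy()` → b = {'x': [4, 7], 'y': [2, 6]}
`b['z'] = [8, 3]` → b = {'x': [4, 7], 'y': [2, 6], 'z': [8, 3]}
`a['x'].append(474)` → a = {'x': [4, 7, 474], 'y': [2, 6]}; b = {'x': [4, 7, 474], 'y': [2, 6], 'z': [8, 3]}
`print(a)` → prints {'x': [4, 7, 474], 'y': [2, 6]}
`print(b)` → prints {'x': [4, 7, 474], 'y': [2, 6], 'z': [8, 3]}

Answer:
{'x': [4, 7, 474], 'y': [2, 6]}
{'x': [4, 7, 474], 'y': [2, 6], 'z': [8, 3]}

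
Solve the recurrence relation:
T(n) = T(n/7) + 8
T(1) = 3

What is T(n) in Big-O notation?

Each step divides n by 7 and adds 8. After log_7(n) steps we reach T(1)=3. So T(n) = 8·log_7(n) + 3 = O(log n).

Answer: O(log n)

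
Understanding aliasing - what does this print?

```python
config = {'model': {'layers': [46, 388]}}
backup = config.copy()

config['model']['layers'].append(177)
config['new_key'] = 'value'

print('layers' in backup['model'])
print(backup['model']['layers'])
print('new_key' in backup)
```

Key concept: shallow copy gotcha with nested dict.
Step by step:
`config = {'model': {'layers': [46, 388]}}` → config = {'model': {'layers': [46, 388]}}
`backup = config.copy()` → backup = {'model': {'layers': [46, 388]}}
`config['model']['layers'].append(177)` → config = {'model': {'layers': [46, 388, 177]}}; backup = {'model': {'layers': [46, 388, 177]}}
`config['new_key'] = 'value'` → config = {'model': {'layers': [46, 388, 177]}, 'new_key': 'value'}
`print('layers' in backup['model'])` → prints True
`print(backup['model']['layers'])` → prints [46, 388, 177]
`print('new_key' in backup)` → prints False

Answer:
True
[46, 388, 177]
False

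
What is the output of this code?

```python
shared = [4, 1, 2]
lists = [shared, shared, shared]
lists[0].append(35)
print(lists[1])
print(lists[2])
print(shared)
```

Key concept: list of same reference.
Step by step:
`shared = [4, 1, 2]` → shared = [4, 1, 2]
`lists = [shared, shared, shared]` → lists = [[4, 1, 2], [4, 1, 2], [4, 1, 2]]
`lists[0].append(35)` → shared = [4, 1, 2, 35]; lists = [[4, 1, 2, 35], [4, 1, 2, 35], [4, 1, 2, 35]]
`print(lists[1])` → prints [4, 1, 2, 35]
`print(lists[2])` → prints [4, 1, 2, 35]
`print(shared)` → prints [4, 1, 2, 35]

Answer:
[4, 1, 2, 35]
[4, 1, 2, 35]
[4, 1, 2, 35]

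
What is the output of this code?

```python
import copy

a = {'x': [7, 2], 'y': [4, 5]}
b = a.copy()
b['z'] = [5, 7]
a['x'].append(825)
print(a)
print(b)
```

Key concept: shallow copy of dict with mutable values.
Step by step:
`a = {'x': [7, 2], 'y': [4, 5]}` → a = {'x': [7, 2], 'y': [4, 5]}
`b = a.copy()` → b = {'x': [7, 2], 'y': [4, 5]}
`b['z'] = [5, 7]` → b = {'x': [7, 2], 'y': [4, 5], 'z': [5, 7]}
`a['x'].append(825)` → a = {'x': [7, 2, 825], 'y': [4, 5]}; b = {'x': [7, 2, 825], 'y': [4, 5], 'z': [5, 7]}
`print(a)` → prints {'x': [7, 2, 825], 'y': [4, 5]}
`print(b)` → prints {'x': [7, 2, 825], 'y': [4, 5], 'z': [5, 7]}

Answer:
{'x': [7, 2, 825], 'y': [4, 5]}
{'x': [7, 2, 825], 'y': [4, 5], 'z': [5, 7]}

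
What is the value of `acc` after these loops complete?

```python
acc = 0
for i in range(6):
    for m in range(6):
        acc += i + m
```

Sum of all i+m for i,m in 6x6
`acc` takes the values: 0 → 1 → 3 → 6 → 10 → 15 → 16 → 18 → 21 → 25 → 30 → 36 → 38 → 41 → 45 → 50 → 56 → 63 → 66 → 70 → 75 → 81 → 88 → 96 → 100 → 105 → 111 → 118 → 126 → 135 → 140 → 146 → 153 → 161 → 170 → 180

Answer: 180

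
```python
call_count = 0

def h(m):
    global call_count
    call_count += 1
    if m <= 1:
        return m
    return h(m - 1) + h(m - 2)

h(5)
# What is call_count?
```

Calls(m) = 1 + Calls(m-1) + Calls(m-2); Calls(0)=Calls(1)=1. For m=5 this gives 15.

Answer: 15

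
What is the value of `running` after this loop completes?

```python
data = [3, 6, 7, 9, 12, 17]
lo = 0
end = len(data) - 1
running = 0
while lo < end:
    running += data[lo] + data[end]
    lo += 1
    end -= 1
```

Sum of pairs from ends
`running` takes the values: 0 → 20 → 38 → 54

Answer: 54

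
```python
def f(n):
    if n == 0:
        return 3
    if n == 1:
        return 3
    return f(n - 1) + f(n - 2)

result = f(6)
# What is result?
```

Build up from base cases: f(0)=3, f(1)=3, f(2)=6, f(3)=9, f(4)=15, f(5)=24, f(6)=39

Answer: 39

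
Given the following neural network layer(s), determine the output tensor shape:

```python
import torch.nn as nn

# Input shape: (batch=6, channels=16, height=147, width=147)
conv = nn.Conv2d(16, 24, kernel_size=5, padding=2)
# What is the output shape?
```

Input: (6, 16, 147, 147) -> Output: (6, 24, 147, 147)

Answer: (6, 24, 147, 147)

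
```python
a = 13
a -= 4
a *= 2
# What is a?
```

Trace:
`a = 13` → a = 13
`a -= 4` → a = 9
`a *= 2` → a = 18
So a = 18

Answer: 18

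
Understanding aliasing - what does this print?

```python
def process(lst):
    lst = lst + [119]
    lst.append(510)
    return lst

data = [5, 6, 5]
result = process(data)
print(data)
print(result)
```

Key concept: rebinding parameter vs mutation.
Step by step:
`data = [5, 6, 5]` → data = [5, 6, 5]
`result = process(data)` → result = [5, 6, 5, 119, 510]
`print(data)` → prints [5, 6, 5]
`print(result)` → prints [5, 6, 5, 119, 510]

Answer:
[5, 6, 5]
[5, 6, 5, 119, 510]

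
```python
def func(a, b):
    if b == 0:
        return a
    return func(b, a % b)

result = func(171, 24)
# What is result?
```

func(171, 24) -> func(24, 3) -> func(3, 0) -> 3

Answer: 3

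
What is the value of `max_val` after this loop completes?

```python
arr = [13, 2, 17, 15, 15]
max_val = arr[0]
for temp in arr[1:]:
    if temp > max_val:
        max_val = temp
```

Maximum of [13, 2, 17, 15, 15]
`max_val` takes the values: 13 → 17

Answer: 17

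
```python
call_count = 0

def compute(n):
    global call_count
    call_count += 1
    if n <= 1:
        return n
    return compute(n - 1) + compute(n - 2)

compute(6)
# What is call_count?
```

Calls(n) = 1 + Calls(n-1) + Calls(n-2); Calls(0)=Calls(1)=1. For n=6 this gives 25.

Answer: 25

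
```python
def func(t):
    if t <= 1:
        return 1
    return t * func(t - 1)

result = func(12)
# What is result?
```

func(12) = 12 * 11 * 10 * 9 * 8 * 7 * 6 * 5 * 4 * 3 * 2 * 1 = 479001600

Answer: 479001600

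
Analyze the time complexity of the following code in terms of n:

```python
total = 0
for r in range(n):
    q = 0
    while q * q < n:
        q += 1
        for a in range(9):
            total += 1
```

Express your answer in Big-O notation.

Each loop level contributes: n × √n × 1. Multiplying the contributions gives O(n√n).

Answer: O(n√n)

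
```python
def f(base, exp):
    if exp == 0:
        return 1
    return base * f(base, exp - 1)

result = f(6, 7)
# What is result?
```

f(6, 7) = 6 * 6 * 6 * 6 * 6 * 6 * 6 = 279936

Answer: 279936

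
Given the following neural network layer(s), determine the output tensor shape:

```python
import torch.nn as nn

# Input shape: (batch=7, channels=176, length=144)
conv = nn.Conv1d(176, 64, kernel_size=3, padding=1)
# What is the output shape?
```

Input: (7, 176, 144) -> Output: (7, 64, 144)

Answer: (7, 64, 144)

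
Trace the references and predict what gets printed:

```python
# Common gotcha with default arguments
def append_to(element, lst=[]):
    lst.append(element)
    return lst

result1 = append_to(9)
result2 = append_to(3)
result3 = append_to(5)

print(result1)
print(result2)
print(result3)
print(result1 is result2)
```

Key concept: mutable default argument gotcha.
Step by step:
`result1 = append_to(9)` → result1 = [9]
`result2 = append_to(3)` → result1 = [9, 3] (same object as result2); result2 = [9, 3] (same object as result1)
`result3 = append_to(5)` → result1 = [9, 3, 5] (same object as result2, result3); result2 = [9, 3, 5] (same object as result1, result3); result3 = [9, 3, 5] (same object as result1, result2)
`print(result1)` → prints [9, 3, 5]
`print(result2)` → prints [9, 3, 5]
`print(result3)` → prints [9, 3, 5]
`print(result1 is result2)` → prints True

Answer:
[9, 3, 5]
[9, 3, 5]
[9, 3, 5]
True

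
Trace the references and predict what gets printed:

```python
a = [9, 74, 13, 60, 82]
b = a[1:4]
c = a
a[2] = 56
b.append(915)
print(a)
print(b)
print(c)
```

Key concept: slice vs alias.
Step by step:
`a = [9, 74, 13, 60, 82]` → a = [9, 74, 13, 60, 82]
`b = a[1:4]` → b = [74, 13, 60]
`c = a` → c = [9, 74, 13, 60, 82] (same object as a)
`a[2] = 56` → a = [9, 74, 56, 60, 82] (same object as c); c = [9, 74, 56, 60, 82] (same object as a)
`b.append(915)` → b = [74, 13, 60, 915]
`print(a)` → prints [9, 74, 56, 60, 82]
`print(b)` → prints [74, 13, 60, 915]
`print(c)` → prints [9, 74, 56, 60, 82]

Answer:
[9, 74, 56, 60, 82]
[74, 13, 60, 915]
[9, 74, 56, 60, 82]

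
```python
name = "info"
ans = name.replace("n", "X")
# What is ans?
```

Trace:
`name = "info"` → name = 'info'
`ans = name.replace("n", "X")` → ans = 'iXfo'
So ans = 'iXfo'

Answer: 'iXfo'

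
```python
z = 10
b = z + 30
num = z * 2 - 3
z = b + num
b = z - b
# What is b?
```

Trace:
`z = 10` → z = 10
`b = z + 30` → b = 40
`num = z * 2 - 3` → num = 17
`z = b + num` → z = 57
`b = z - b` → b = 17
So b = 17

Answer: 17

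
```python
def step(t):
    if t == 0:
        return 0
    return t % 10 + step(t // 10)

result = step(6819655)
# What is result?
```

Sum of digits of 6819655: 5 + 5 + 6 + 9 + 1 + 8 + 6 = 40

Answer: 40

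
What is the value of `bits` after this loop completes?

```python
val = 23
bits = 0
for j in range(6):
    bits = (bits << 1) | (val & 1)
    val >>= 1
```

Reverse lowest 6 bits of 23
`bits` takes the values: 0 → 1 → 3 → 7 → 14 → 29 → 58

Answer: 58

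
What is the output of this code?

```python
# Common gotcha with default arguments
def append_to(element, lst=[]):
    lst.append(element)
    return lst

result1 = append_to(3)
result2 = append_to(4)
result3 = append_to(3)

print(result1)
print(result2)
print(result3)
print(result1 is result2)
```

Key concept: mutable default argument gotcha.
Step by step:
`result1 = append_to(3)` → result1 = [3]
`result2 = append_to(4)` → result1 = [3, 4] (same object as result2); result2 = [3, 4] (same object as result1)
`result3 = append_to(3)` → result1 = [3, 4, 3] (same object as result2, result3); result2 = [3, 4, 3] (same object as result1, result3); result3 = [3, 4, 3] (same object as result1, result2)
`print(result1)` → prints [3, 4, 3]
`print(result2)` → prints [3, 4, 3]
`print(result3)` → prints [3, 4, 3]
`print(result1 is result2)` → prints True

Answer:
[3, 4, 3]
[3, 4, 3]
[3, 4, 3]
True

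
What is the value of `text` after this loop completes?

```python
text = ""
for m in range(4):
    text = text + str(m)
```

Concatenate digits 0 to 3
`text` takes the values: "" → "0" → "01" → "012" → "0123"

Answer: "0123"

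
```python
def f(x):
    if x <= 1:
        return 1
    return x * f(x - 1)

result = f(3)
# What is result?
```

f(3) = 3 * 2 * 1 = 6

Answer: 6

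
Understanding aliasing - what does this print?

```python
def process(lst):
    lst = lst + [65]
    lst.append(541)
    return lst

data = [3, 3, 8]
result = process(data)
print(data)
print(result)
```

Key concept: rebinding parameter vs mutation.
Step by step:
`data = [3, 3, 8]` → data = [3, 3, 8]
`result = process(data)` → result = [3, 3, 8, 65, 541]
`print(data)` → prints [3, 3, 8]
`print(result)` → prints [3, 3, 8, 65, 541]

Answer:
[3, 3, 8]
[3, 3, 8, 65, 541]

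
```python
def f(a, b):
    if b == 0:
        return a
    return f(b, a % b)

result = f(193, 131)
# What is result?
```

f(193, 131) -> f(131, 62) -> f(62, 7) -> f(7, 6) -> f(6, 1) -> f(1, 0) -> 1

Answer: 1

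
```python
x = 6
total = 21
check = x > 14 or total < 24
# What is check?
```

Trace:
`x = 6` → x = 6
`total = 21` → total = 21
`check = x > 14 or total < 24` → check = True
So check = True

Answer: True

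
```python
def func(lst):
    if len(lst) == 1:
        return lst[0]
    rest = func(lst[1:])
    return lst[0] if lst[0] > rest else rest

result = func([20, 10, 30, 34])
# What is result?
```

Recursive max over [20, 10, 30, 34] = 34

Answer: 34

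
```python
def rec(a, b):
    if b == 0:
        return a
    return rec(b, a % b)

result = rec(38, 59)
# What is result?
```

rec(38, 59) -> rec(59, 38) -> rec(38, 21) -> rec(21, 17) -> rec(17, 4) -> rec(4, 1) -> rec(1, 0) -> 1

Answer: 1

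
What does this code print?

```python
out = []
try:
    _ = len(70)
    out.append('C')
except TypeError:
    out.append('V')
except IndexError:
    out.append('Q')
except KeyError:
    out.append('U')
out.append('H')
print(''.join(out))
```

Execution trace: 'V' (except TypeError) → 'H' (after the try/except). Output: VH

Answer: VH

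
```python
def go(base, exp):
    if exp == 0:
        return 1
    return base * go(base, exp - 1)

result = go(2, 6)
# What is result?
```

go(2, 6) = 2 * 2 * 2 * 2 * 2 * 2 = 64

Answer: 64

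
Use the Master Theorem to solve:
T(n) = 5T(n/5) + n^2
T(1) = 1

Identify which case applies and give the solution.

a=5, b=5, f(n)=n^2. log_5(5) = 1. Since c=2 > 1 and the regularity condition holds (5(n/5)^2 = (5/5^2)n^2 with 5/5^2 < 1), Case 3 applies: T(n) = Θ(f(n)) = O(n^2).

Answer: O(n^2) - Case 3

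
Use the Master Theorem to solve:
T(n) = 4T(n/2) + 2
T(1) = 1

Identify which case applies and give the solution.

a=4, b=2, f(n)=2. log_2(4) = 2. Since c=0 < 2, Case 1 applies: T(n) = Θ(n^log_b(a)) = O(n^2).

Answer: O(n^2) - Case 1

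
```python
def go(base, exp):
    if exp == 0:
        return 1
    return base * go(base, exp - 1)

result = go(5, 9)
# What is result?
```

go(5, 9) = 5 * 5 * 5 * 5 * 5 * 5 * 5 * 5 * 5 = 1953125

Answer: 1953125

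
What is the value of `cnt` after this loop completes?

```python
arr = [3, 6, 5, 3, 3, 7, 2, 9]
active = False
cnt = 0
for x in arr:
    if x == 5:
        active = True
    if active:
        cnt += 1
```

Count elements after first 5 in [3, 6, 5, 3, 3, 7, 2, 9]
`cnt` takes the values: 0 → 1 → 2 → 3 → 4 → 5 → 6

Answer: 6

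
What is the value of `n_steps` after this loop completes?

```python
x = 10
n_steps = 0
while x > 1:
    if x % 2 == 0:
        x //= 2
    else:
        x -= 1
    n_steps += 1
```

Steps to reduce 10 to 1
`n_steps` takes the values: 0 → 1 → 2 → 3 → 4

Answer: 4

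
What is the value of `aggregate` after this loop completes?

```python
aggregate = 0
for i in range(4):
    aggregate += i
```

Sum of 0 to 3 = 6
`aggregate` takes the values: 0 → 1 → 3 → 6

Answer: 6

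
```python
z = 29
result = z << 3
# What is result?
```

Trace:
`z = 29` → z = 29
`result = z << 3` → result = 232
So result = 232

Answer: 232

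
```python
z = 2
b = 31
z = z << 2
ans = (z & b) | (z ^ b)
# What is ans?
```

Trace:
`z = 2` → z = 2
`b = 31` → b = 31
`z = z << 2` → z = 8
`ans = (z & b) | (z ^ b)` → ans = 31
So ans = 31

Answer: 31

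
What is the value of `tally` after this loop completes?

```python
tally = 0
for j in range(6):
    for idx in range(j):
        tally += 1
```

Triangle number: 0+1+2+...+5
`tally` takes the values: 0 → 1 → 2 → 3 → 4 → 5 → 6 → 7 → 8 → 9 → 10 → 11 → 12 → 13 → 14 → 15

Answer: 15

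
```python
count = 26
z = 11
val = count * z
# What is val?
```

Trace:
`count = 26` → count = 26
`z = 11` → z = 11
`val = count * z` → val = 286
So val = 286

Answer: 286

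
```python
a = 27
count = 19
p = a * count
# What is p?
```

Trace:
`a = 27` → a = 27
`count = 19` → count = 19
`p = a * count` → p = 513
So p = 513

Answer: 513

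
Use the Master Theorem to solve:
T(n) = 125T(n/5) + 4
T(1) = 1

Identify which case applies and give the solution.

a=125, b=5, f(n)=4. log_5(125) = 3. Since c=0 < 3, Case 1 applies: T(n) = Θ(n^log_b(a)) = O(n^3).

Answer: O(n^3) - Case 1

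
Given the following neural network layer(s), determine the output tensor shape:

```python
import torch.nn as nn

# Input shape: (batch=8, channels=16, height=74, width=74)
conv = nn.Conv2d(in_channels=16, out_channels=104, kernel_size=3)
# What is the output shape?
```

Input: (8, 16, 74, 74) -> Output: (8, 104, 72, 72)

Answer: (8, 104, 72, 72)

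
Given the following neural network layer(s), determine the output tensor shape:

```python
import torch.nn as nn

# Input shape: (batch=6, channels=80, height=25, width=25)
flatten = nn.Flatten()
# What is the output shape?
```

Input: (6, 80, 25, 25) -> Output: (6, 50000)

Answer: (6, 50000)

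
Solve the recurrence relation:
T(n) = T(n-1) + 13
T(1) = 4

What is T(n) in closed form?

Unrolling: T(n) = T(1) + 13·(n-1) = 4 + 13(n-1) = 13n - 9.

Answer: T(n) = 13n - 9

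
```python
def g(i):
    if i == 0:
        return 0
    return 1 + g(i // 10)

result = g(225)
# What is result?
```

Count of digits of 225: 3

Answer: 3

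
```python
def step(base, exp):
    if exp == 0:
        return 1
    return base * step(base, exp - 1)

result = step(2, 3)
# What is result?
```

step(2, 3) = 2 * 2 * 2 = 8

Answer: 8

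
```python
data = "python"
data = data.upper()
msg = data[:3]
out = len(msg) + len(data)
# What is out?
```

Trace:
`data = "python"` → data = 'python'
`data = data.upper()` → data = 'PYTHON'
`msg = data[:3]` → msg = 'PYT'
`out = len(msg) + len(data)` → out = 9
So out = 9

Answer: 9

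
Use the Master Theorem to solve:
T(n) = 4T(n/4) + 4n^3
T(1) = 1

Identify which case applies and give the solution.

a=4, b=4, f(n)=4n^3. log_4(4) = 1. Since c=3 > 1 and the regularity condition holds (4(n/4)^3 = (4/4^3)n^3 with 4/4^3 < 1), Case 3 applies: T(n) = Θ(f(n)) = O(n^3).

Answer: O(n^3) - Case 3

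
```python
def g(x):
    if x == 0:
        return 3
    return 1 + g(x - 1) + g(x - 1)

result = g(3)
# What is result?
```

g(x) = 1 + 2·g(x-1), g(0)=3. Closed form: (3+1)·2^3 - 1 = 31.

Answer: 31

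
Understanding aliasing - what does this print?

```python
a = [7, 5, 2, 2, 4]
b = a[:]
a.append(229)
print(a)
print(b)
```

Key concept: slice [:] creates copy.
Step by step:
`a = [7, 5, 2, 2, 4]` → a = [7, 5, 2, 2, 4]
`b = a[:]` → b = [7, 5, 2, 2, 4]
`a.append(229)` → a = [7, 5, 2, 2, 4, 229]
`print(a)` → prints [7, 5, 2, 2, 4, 229]
`print(b)` → prints [7, 5, 2, 2, 4]

Answer:
[7, 5, 2, 2, 4, 229]
[7, 5, 2, 2, 4]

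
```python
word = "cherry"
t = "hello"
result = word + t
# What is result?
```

Trace:
`word = "cherry"` → word = 'cherry'
`t = "hello"` → t = 'hello'
`result = word + t` → result = 'cherryhello'
So result = 'cherryhello'

Answer: 'cherryhello'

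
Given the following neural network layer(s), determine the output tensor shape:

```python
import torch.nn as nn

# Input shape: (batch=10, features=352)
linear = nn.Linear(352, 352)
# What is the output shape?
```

Input: (10, 352) -> Output: (10, 352)

Answer: (10, 352)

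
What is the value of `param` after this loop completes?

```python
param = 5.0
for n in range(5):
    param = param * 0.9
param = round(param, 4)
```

Exponential decay: 5.0 * 0.9^5
`param` takes the values: 5.0 → 4.5 → 4.05 → 3.645 → 3.2805 → 2.95245 → 2.9525

Answer: 2.9525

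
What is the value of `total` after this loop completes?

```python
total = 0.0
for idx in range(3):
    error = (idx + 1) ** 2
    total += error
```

Sum of squared losses 1² + 2² + ... + 3²
`total` takes the values: 0.0 → 1.0 → 5.0 → 14.0

Answer: 14.0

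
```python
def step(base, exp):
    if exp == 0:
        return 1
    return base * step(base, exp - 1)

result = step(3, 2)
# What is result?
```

step(3, 2) = 3 * 3 = 9

Answer: 9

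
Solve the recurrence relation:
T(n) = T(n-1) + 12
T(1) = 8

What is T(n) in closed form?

Unrolling: T(n) = T(1) + 12·(n-1) = 8 + 12(n-1) = 12n - 4.

Answer: T(n) = 12n - 4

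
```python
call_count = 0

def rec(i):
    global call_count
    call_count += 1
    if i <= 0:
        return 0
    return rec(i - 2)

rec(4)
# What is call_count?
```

Linear recursion stepping by 2: 3 calls from i=4 down to ≤0.

Answer: 3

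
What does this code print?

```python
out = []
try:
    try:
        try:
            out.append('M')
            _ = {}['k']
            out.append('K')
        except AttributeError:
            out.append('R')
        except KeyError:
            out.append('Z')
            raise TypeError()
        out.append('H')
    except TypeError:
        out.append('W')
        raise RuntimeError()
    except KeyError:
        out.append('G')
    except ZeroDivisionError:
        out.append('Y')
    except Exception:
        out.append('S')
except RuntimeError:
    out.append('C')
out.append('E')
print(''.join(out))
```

Execution trace: 'M' (inner try body) → 'Z' (inner except KeyError) → 'W' (except TypeError) → 'C' (outer except RuntimeError) → 'E' (after the try/except). Output: MZWCE

Answer: MZWCE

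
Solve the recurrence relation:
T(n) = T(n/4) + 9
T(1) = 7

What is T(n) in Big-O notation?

Each step divides n by 4 and adds 9. After log_4(n) steps we reach T(1)=7. So T(n) = 9·log_4(n) + 7 = O(log n).

Answer: O(log n)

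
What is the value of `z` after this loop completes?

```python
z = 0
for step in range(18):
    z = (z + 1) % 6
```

Increment mod 6, 18 times = 0
`z` takes the values: 0 → 1 → 2 → 3 → 4 → 5 → 0 → 1 → 2 → 3 → 4 → 5 → 0 → 1 → 2 → 3 → 4 → 5 → 0

Answer: 0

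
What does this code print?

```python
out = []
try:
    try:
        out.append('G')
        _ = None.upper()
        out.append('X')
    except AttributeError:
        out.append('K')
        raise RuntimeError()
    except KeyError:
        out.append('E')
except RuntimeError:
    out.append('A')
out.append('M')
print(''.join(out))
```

Execution trace: 'G' (inner try body) → 'K' (inner except AttributeError) → 'A' (outer except RuntimeError) → 'M' (after the try/except). Output: GKAM

Answer: GKAM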